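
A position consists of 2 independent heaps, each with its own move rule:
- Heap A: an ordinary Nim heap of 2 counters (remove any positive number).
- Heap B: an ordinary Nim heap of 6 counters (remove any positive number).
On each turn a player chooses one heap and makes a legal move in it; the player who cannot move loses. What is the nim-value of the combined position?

4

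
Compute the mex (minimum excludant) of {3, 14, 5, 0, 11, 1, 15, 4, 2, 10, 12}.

6

The values 0, 1, 2, 3, 4, 5 are all present; 6 is the first non-negative integer missing from the set.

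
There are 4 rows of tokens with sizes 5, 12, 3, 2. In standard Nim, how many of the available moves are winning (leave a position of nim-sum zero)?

1

Compute the nim-sum pairwise:
5 ^ 12 = 9
9 ^ 3 = 10
10 ^ 2 = 8
The overall nim-sum is X = 8. A row of size p has a winning move iff p XOR X < p (reduce it to p XOR X).
  5: 5 XOR 8 = 13 ≥ 5 — no move.
  12: 12 XOR 8 = 4 < 12 — winning move (to 4).
  3: 3 XOR 8 = 11 ≥ 3 — no move.
  2: 2 XOR 8 = 10 ≥ 2 — no move.
That gives 1 winning move.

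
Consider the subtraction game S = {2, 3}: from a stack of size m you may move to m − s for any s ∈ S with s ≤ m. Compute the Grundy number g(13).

1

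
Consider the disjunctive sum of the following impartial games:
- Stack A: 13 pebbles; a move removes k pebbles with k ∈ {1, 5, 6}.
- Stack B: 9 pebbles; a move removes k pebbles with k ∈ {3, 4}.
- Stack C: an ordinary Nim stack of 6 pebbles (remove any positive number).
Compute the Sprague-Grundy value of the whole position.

For stack A, compute g(0), g(1), … with moves {1, 5, 6}:
k:     0  1  2  3  4  5  6  7  8  9 10 11 12 13
g(k):  0  1  0  1  0  1  2  3  2  3  2  0  1  0
So g(13) = 0.
Build the Grundy sequence for stack B with g(k) = mex{g(k−s) : s ∈ {3, 4}, s ≤ k}:
g(0) = mex{} = 0
g(1) = mex{} = 0
g(2) = mex{} = 0
g(3) = mex{0} = 1
g(4) = mex{0} = 1
g(5) = mex{0} = 1
g(6) = mex{0,1} = 2
g(7) = mex{1} = 0
g(8) = mex{1} = 0
g(9) = mex{1,2} = 0
So g(9) = 0.
Stack C is a plain Nim stack of size 6, so its Grundy value is 6.
By the Sprague-Grundy theorem, the Grundy value of a sum of independent games is the XOR of the component values.
Combined value = 0 ⊕ 0 ⊕ 6 = 6.

6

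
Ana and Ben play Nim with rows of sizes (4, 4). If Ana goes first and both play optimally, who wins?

Compute the nim-sum pairwise:
4 ⊕ 4 = 0
The nim-sum is 0, so this is a P-position: the player to move is in a losing position under optimal play; Ana is about to move from it and so loses — Ben wins.

Ben wins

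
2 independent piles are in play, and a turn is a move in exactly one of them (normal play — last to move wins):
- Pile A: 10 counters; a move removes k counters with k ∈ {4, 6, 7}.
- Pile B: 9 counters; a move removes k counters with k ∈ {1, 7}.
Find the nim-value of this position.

3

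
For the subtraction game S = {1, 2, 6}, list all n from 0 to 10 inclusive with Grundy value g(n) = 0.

0, 3, 7, 10

Build the Grundy sequence with g(k) = mex{g(k−s) : s ∈ {1, 2, 6}, s ≤ k}:
g(0) = mex{} = 0
g(1) = mex{0} = 1
g(2) = mex{0,1} = 2
g(3) = mex{1,2} = 0
g(4) = mex{0,2} = 1
g(5) = mex{0,1} = 2
g(6) = mex{0,1,2} = 3
g(7) = mex{1,2,3} = 0
g(8) = mex{0,2,3} = 1
g(9) = mex{0,1} = 2
g(10) = mex{1,2} = 0
The P-positions (g = 0) in 0..10 are 0, 3, 7, 10.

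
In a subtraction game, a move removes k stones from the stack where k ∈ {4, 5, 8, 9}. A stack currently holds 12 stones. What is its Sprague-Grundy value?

3

Compute g(0), g(1), … for moves {4, 5, 8, 9}:
g(0) = mex{} = 0
g(1) = mex{} = 0
g(2) = mex{} = 0
g(3) = mex{} = 0
g(4) = mex{0} = 1
g(5) = mex{0} = 1
g(6) = mex{0} = 1
g(7) = mex{0} = 1
g(8) = mex{0,1} = 2
g(9) = mex{0,1} = 2
g(10) = mex{0,1} = 2
g(11) = mex{0,1} = 2
g(12) = mex{0,1,2} = 3
So g(12) = 3.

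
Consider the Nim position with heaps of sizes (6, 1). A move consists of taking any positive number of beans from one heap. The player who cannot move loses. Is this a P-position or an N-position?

Bitwise XOR of the heap sizes:
  110  (6)
  001  (1)
  ---
  111  (7)
The nim-sum is 7 ≠ 0, so this is an N-position: the player to move can win.

N-position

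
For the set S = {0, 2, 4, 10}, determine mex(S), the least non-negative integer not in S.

0 is in the set but 1 is not, so the mex is 1.

1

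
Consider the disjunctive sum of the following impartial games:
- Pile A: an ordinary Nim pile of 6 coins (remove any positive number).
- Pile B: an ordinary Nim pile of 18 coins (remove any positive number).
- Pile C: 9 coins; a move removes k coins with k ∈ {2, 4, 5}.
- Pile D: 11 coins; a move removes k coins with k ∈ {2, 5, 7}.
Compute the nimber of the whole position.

22

Pile A is a plain Nim pile of size 6, so its Grundy value is 6.
Pile B is a plain Nim pile of size 18, so its Grundy value is 18.
For pile C, compute g(0), g(1), … with moves {2, 4, 5}:
k:     0  1  2  3  4  5  6  7  8  9
g(k):  0  0  1  1  2  2  3  0  0  1
So g(9) = 1.
Grundy values for pile D (subtraction set {2, 5, 7}):
g(0) = mex{} = 0
g(1) = mex{} = 0
g(2) = mex{0} = 1
g(3) = mex{0} = 1
g(4) = mex{1} = 0
g(5) = mex{0,1} = 2
g(6) = mex{0} = 1
g(7) = mex{0,1,2} = 3
g(8) = mex{0,1} = 2
g(9) = mex{0,1,3} = 2
g(10) = mex{1,2} = 0
g(11) = mex{0,1,2} = 3
So g(11) = 3.
By the Sprague-Grundy theorem, the Grundy value of a sum of independent games is the XOR of the component values.
Combined value = 6 ⊕ 18 ⊕ 1 ⊕ 3 = 22.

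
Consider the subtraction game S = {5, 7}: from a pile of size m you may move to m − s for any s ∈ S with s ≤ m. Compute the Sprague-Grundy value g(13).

Build the Grundy sequence with g(k) = mex{g(k−s) : s ∈ {5, 7}, s ≤ k}:
g(0) = mex{} = 0
g(1) = mex{} = 0
g(2) = mex{} = 0
g(3) = mex{} = 0
g(4) = mex{} = 0
g(5) = mex{0} = 1
g(6) = mex{0} = 1
g(7) = mex{0} = 1
g(8) = mex{0} = 1
g(9) = mex{0} = 1
g(10) = mex{0,1} = 2
g(11) = mex{0,1} = 2
g(12) = mex{1} = 0
g(13) = mex{1} = 0
So g(13) = 0.

0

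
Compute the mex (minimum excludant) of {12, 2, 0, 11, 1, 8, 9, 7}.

3

The values 0, 1, 2 are all present; 3 is the first non-negative integer missing from the set.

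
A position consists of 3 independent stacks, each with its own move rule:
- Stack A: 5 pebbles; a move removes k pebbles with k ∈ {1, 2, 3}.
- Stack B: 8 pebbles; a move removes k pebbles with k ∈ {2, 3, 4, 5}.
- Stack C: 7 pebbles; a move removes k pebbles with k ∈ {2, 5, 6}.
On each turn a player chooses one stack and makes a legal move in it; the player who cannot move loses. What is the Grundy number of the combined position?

2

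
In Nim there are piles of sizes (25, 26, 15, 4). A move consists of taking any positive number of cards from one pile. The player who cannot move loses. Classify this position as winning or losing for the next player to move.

Nim-sum: 25 ^ 26 ^ 15 ^ 4 = 8.
The nim-sum is 8 ≠ 0, so this is an N-position: the player to move can win.

Winning position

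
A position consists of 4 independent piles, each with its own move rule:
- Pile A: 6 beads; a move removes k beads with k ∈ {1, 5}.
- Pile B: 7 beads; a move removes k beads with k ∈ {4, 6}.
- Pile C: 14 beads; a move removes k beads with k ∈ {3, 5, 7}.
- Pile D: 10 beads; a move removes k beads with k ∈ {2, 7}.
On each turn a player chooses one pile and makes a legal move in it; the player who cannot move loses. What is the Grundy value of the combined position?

Grundy values for pile A (subtraction set {1, 5}):
k:     0  1  2  3  4  5  6
g(k):  0  1  0  1  0  1  0
So g(6) = 0.
For pile B, compute g(0), g(1), … with moves {4, 6}:
k:     0  1  2  3  4  5  6  7
g(k):  0  0  0  0  1  1  1  1
So g(7) = 1.
Build the Grundy sequence for pile C with g(k) = mex{g(k−s) : s ∈ {3, 5, 7}, s ≤ k}:
k:     0  1  2  3  4  5  6  7  8  9 10 11 12 13 14
g(k):  0  0  0  1  1  1  2  2  2  3  0  0  0  1  1
So g(14) = 1.
For pile D, compute g(0), g(1), … with moves {2, 7}:
k:     0  1  2  3  4  5  6  7  8  9 10
g(k):  0  0  1  1  0  0  1  1  2  0  0
So g(10) = 0.
By the Sprague-Grundy theorem, the Grundy value of a sum of independent games is the XOR of the component values.
Combined value = 0 ⊕ 1 ⊕ 1 ⊕ 0 = 0.

0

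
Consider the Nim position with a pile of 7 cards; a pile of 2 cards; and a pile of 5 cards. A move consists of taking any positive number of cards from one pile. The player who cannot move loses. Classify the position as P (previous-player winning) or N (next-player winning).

Compute the nim-sum pairwise:
7 XOR 2 = 5
5 XOR 5 = 0
The nim-sum is 0, so this is a P-position: the player to move is in a losing position under optimal play.

P-position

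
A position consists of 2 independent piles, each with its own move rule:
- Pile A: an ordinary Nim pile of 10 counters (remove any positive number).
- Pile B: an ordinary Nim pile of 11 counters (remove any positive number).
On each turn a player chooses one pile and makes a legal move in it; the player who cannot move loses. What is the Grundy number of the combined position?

1

Pile A is a plain Nim pile of size 10, so its Grundy value is 10.
Pile B is a plain Nim pile of size 11, so its Grundy value is 11.
The value of a disjunctive sum is the nim-sum of the parts.
Combined value = 10 XOR 11 = 1.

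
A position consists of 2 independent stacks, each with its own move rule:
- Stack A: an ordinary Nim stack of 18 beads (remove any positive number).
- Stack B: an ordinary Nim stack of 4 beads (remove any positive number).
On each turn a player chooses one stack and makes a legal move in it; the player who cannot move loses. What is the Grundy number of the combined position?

22

Stack A is a plain Nim stack of size 18, so its Grundy value is 18.
Stack B is a plain Nim stack of size 4, so its Grundy value is 4.
By the Sprague-Grundy theorem, the Grundy value of a sum of independent games is the XOR of the component values.
Combined value = 18 XOR 4 = 22.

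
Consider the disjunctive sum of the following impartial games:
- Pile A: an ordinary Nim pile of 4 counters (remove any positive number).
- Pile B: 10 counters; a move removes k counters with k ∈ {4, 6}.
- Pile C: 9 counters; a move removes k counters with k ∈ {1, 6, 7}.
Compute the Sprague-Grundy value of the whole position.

7

Pile A is a plain Nim pile of size 4, so its Grundy value is 4.
For pile B, compute g(0), g(1), … with moves {4, 6}:
g(0) = mex{} = 0
g(1) = mex{} = 0
g(2) = mex{} = 0
g(3) = mex{} = 0
g(4) = mex{0} = 1
g(5) = mex{0} = 1
g(6) = mex{0} = 1
g(7) = mex{0} = 1
g(8) = mex{0,1} = 2
g(9) = mex{0,1} = 2
g(10) = mex{1} = 0
So g(10) = 0.
Build the Grundy sequence for pile C with g(k) = mex{g(k−s) : s ∈ {1, 6, 7}, s ≤ k}:
g(0) = mex{} = 0
g(1) = mex{0} = 1
g(2) = mex{1} = 0
g(3) = mex{0} = 1
g(4) = mex{1} = 0
g(5) = mex{0} = 1
g(6) = mex{0,1} = 2
g(7) = mex{0,1,2} = 3
g(8) = mex{0,1,3} = 2
g(9) = mex{0,1,2} = 3
So g(9) = 3.
The value of a disjunctive sum is the nim-sum of the parts.
Combined value = 4 XOR 0 XOR 3 = 7.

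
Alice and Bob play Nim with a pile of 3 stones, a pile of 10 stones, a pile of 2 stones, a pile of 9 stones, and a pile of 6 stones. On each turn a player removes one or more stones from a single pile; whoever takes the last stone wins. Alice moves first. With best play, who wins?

Compute the nim-sum pairwise:
3 ⊕ 10 = 9
9 ⊕ 2 = 11
11 ⊕ 9 = 2
2 ⊕ 6 = 4
The nim-sum is 4 ≠ 0, so this is an N-position: the player to move can win; Alice has a winning move.

Alice wins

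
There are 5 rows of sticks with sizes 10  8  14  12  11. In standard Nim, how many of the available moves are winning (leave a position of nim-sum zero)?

5

Compute the nim-sum pairwise:
10 XOR 8 = 2
2 XOR 14 = 12
12 XOR 12 = 0
0 XOR 11 = 11
The overall nim-sum is X = 11. A row of size p has a winning move iff p XOR X < p (reduce it to p XOR X).
  10: 10 XOR 11 = 1 < 10 — winning move (to 1).
  8: 8 XOR 11 = 3 < 8 — winning move (to 3).
  14: 14 XOR 11 = 5 < 14 — winning move (to 5).
  12: 12 XOR 11 = 7 < 12 — winning move (to 7).
  11: 11 XOR 11 = 0 < 11 — winning move (to 0).
That gives 5 winning moves.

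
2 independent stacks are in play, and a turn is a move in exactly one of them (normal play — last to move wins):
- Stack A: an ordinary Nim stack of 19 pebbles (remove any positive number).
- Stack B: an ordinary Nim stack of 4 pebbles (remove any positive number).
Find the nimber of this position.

23

Stack A is a plain Nim stack of size 19, so its Grundy value is 19.
Stack B is a plain Nim stack of size 4, so its Grundy value is 4.
The value of a disjunctive sum is the nim-sum of the parts.
Combined value = 19 XOR 4 = 23.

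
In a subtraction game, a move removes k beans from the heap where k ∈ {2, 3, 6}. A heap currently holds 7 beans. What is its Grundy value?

1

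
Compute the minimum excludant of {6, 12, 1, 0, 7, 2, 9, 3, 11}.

4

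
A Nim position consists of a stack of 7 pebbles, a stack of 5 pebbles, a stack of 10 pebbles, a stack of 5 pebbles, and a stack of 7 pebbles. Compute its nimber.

In binary:
  0111  (7)
  0101  (5)
  1010  (10)
  0101  (5)
  0111  (7)
  ----
  1010  (10)

10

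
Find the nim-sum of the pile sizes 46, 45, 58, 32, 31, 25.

31

Nim-sum: 46 XOR 45 XOR 58 XOR 32 XOR 31 XOR 25 = 31.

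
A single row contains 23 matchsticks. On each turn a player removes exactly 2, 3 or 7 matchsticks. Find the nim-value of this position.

Compute g(0), g(1), … for moves {2, 3, 7}:
k:     0  1  2  3  4  5  6  7  8  9 10 11 12 13 14 15 16 17 18 19 20 21 22 23
g(k):  0  0  1  1  2  0  0  1  1  2  0  0  1  1  2  0  0  1  1  2  0  0  1  1
So g(23) = 1.

1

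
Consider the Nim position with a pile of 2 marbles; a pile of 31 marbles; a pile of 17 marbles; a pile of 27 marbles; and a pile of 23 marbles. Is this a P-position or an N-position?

P-position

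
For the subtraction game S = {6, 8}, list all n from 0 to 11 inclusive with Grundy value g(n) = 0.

0, 1, 2, 3, 4, 5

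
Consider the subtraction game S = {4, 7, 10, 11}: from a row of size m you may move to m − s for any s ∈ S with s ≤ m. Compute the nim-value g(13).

3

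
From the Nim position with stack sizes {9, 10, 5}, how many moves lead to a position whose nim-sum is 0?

1

Compute the nim-sum pairwise:
9 ^ 10 = 3
3 ^ 5 = 6
The overall nim-sum is X = 6. A stack of size p has a winning move iff p XOR X < p (reduce it to p XOR X).
  9: 9 XOR 6 = 15 ≥ 9 — no move.
  10: 10 XOR 6 = 12 ≥ 10 — no move.
  5: 5 XOR 6 = 3 < 5 — winning move (to 3).
That gives 1 winning move.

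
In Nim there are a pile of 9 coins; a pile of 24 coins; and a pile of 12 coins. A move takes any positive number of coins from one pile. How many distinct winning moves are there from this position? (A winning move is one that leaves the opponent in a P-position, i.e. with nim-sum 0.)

1

Nim-sum: 9 ^ 24 ^ 12 = 29.
The overall nim-sum is X = 29. A pile of size p has a winning move iff p XOR X < p (reduce it to p XOR X).
  9: 9 XOR 29 = 20 ≥ 9 — no move.
  24: 24 XOR 29 = 5 < 24 — winning move (to 5).
  12: 12 XOR 29 = 17 ≥ 12 — no move.
That gives 1 winning move.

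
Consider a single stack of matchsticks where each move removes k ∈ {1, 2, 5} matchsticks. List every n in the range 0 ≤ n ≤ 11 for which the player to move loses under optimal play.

0, 3, 6, 9

Build the Grundy sequence with g(k) = mex{g(k−s) : s ∈ {1, 2, 5}, s ≤ k}:
k:     0  1  2  3  4  5  6  7  8  9 10 11
g(k):  0  1  2  0  1  2  0  1  2  0  1  2
The P-positions (g = 0) in 0..11 are 0, 3, 6, 9.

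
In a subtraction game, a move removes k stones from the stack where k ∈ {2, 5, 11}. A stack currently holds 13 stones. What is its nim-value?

3

Grundy values for subtraction set {2, 5, 11}:
k:     0  1  2  3  4  5  6  7  8  9 10 11 12 13
g(k):  0  0  1  1  0  2  1  0  0  1  1  2  2  3
So g(13) = 3.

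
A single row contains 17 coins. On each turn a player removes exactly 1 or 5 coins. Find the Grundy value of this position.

Grundy values for subtraction set {1, 5}:
k:     0  1  2  3  4  5  6  7  8  9 10 11 12 13 14 15 16 17
g(k):  0  1  0  1  0  1  0  1  0  1  0  1  0  1  0  1  0  1
So g(17) = 1.

1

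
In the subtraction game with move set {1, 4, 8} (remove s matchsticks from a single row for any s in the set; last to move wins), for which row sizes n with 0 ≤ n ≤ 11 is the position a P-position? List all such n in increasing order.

0, 2, 5, 7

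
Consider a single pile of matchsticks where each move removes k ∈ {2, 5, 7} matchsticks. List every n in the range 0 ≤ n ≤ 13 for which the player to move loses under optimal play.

Build the Grundy sequence with g(k) = mex{g(k−s) : s ∈ {2, 5, 7}, s ≤ k}:
k:     0  1  2  3  4  5  6  7  8  9 10 11 12 13
g(k):  0  0  1  1  0  2  1  3  2  2  0  3  1  0
The P-positions (g = 0) in 0..13 are 0, 1, 4, 10, 13.

0, 1, 4, 10, 13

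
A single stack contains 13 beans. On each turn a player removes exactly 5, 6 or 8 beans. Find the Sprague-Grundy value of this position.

Grundy values for subtraction set {5, 6, 8}:
k:     0  1  2  3  4  5  6  7  8  9 10 11 12 13
g(k):  0  0  0  0  0  1  1  1  1  1  2  2  2  0
So g(13) = 0.

0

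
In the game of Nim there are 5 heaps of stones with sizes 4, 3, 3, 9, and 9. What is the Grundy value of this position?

4

Compute the nim-sum pairwise:
4 XOR 3 = 7
7 XOR 3 = 4
4 XOR 9 = 13
13 XOR 9 = 4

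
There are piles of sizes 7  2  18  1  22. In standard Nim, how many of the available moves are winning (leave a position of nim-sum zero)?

0

Bitwise XOR of the heap sizes:
  00111  (7)
  00010  (2)
  10010  (18)
  00001  (1)
  10110  (22)
  -----
  00000  (0)
The nim-sum is already 0, so every move leaves a nonzero nim-sum — there are no winning moves.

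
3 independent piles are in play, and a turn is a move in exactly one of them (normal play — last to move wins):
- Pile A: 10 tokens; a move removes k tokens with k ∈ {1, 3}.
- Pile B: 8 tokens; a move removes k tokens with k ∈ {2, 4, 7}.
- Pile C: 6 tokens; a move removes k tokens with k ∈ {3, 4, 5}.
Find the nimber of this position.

3

Build the Grundy sequence for pile A with g(k) = mex{g(k−s) : s ∈ {1, 3}, s ≤ k}:
k:     0  1  2  3  4  5  6  7  8  9 10
g(k):  0  1  0  1  0  1  0  1  0  1  0
So g(10) = 0.
Build the Grundy sequence for pile B with g(k) = mex{g(k−s) : s ∈ {2, 4, 7}, s ≤ k}:
g(0) = mex{} = 0
g(1) = mex{} = 0
g(2) = mex{0} = 1
g(3) = mex{0} = 1
g(4) = mex{0,1} = 2
g(5) = mex{0,1} = 2
g(6) = mex{1,2} = 0
g(7) = mex{0,1,2} = 3
g(8) = mex{0,2} = 1
So g(8) = 1.
Build the Grundy sequence for pile C with g(k) = mex{g(k−s) : s ∈ {3, 4, 5}, s ≤ k}:
g(0) = mex{} = 0
g(1) = mex{} = 0
g(2) = mex{} = 0
g(3) = mex{0} = 1
g(4) = mex{0} = 1
g(5) = mex{0} = 1
g(6) = mex{0,1} = 2
So g(6) = 2.
The value of a disjunctive sum is the nim-sum of the parts.
Combined value = 0 ⊕ 1 ⊕ 2 = 3.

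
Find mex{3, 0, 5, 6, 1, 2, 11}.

4

The values 0, 1, 2, 3 are all present; 4 is the first non-negative integer missing from the set.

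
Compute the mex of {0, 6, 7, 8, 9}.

1

0 is in the set but 1 is not, so the mex is 1.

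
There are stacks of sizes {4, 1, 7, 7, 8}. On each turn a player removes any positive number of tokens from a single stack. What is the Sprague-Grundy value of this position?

13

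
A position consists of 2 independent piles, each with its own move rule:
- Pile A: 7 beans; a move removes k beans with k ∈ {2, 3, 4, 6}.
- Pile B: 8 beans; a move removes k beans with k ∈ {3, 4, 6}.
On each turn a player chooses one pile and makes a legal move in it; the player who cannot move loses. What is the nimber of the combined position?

1

Build the Grundy sequence for pile A with g(k) = mex{g(k−s) : s ∈ {2, 3, 4, 6}, s ≤ k}:
g(0) = mex{} = 0
g(1) = mex{} = 0
g(2) = mex{0} = 1
g(3) = mex{0} = 1
g(4) = mex{0,1} = 2
g(5) = mex{0,1} = 2
g(6) = mex{0,1,2} = 3
g(7) = mex{0,1,2} = 3
So g(7) = 3.
Build the Grundy sequence for pile B with g(k) = mex{g(k−s) : s ∈ {3, 4, 6}, s ≤ k}:
g(0) = mex{} = 0
g(1) = mex{} = 0
g(2) = mex{} = 0
g(3) = mex{0} = 1
g(4) = mex{0} = 1
g(5) = mex{0} = 1
g(6) = mex{0,1} = 2
g(7) = mex{0,1} = 2
g(8) = mex{0,1} = 2
So g(8) = 2.
By the Sprague-Grundy theorem, the Grundy value of a sum of independent games is the XOR of the component values.
Combined value = 3 ⊕ 2 = 1.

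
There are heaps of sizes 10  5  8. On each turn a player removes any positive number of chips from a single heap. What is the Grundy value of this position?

7

Compute the nim-sum pairwise:
10 ^ 5 = 15
15 ^ 8 = 7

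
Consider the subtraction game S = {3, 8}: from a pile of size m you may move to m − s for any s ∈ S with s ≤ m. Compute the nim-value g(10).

Grundy values for subtraction set {3, 8}:
g(0) = mex{} = 0
g(1) = mex{} = 0
g(2) = mex{} = 0
g(3) = mex{0} = 1
g(4) = mex{0} = 1
g(5) = mex{0} = 1
g(6) = mex{1} = 0
g(7) = mex{1} = 0
g(8) = mex{0,1} = 2
g(9) = mex{0} = 1
g(10) = mex{0} = 1
So g(10) = 1.

1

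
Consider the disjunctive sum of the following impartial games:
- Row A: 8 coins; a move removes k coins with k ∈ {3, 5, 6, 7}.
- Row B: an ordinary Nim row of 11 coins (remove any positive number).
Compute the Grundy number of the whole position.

9

Grundy values for row A (subtraction set {3, 5, 6, 7}):
k:     0  1  2  3  4  5  6  7  8
g(k):  0  0  0  1  1  1  2  2  2
So g(8) = 2.
Row B is a plain Nim row of size 11, so its Grundy value is 11.
The value of a disjunctive sum is the nim-sum of the parts.
Combined value = 2 XOR 11 = 9.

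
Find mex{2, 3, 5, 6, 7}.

0 is not in the set, so the mex is 0.

0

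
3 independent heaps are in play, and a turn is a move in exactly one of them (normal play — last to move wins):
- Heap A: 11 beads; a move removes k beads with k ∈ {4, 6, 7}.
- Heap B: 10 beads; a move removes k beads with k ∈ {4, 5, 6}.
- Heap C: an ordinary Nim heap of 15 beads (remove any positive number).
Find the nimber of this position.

15

For heap A, compute g(0), g(1), … with moves {4, 6, 7}:
g(0) = mex{} = 0
g(1) = mex{} = 0
g(2) = mex{} = 0
g(3) = mex{} = 0
g(4) = mex{0} = 1
g(5) = mex{0} = 1
g(6) = mex{0} = 1
g(7) = mex{0} = 1
g(8) = mex{0,1} = 2
g(9) = mex{0,1} = 2
g(10) = mex{0,1} = 2
g(11) = mex{1} = 0
So g(11) = 0.
Grundy values for heap B (subtraction set {4, 5, 6}):
k:     0  1  2  3  4  5  6  7  8  9 10
g(k):  0  0  0  0  1  1  1  1  2  2  0
So g(10) = 0.
Heap C is a plain Nim heap of size 15, so its Grundy value is 15.
By the Sprague-Grundy theorem, the Grundy value of a sum of independent games is the XOR of the component values.
Combined value = 0 ⊕ 0 ⊕ 15 = 15.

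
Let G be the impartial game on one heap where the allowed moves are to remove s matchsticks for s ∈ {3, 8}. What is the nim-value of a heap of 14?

1

Compute g(0), g(1), … for moves {3, 8}:
g(0) = mex{} = 0
g(1) = mex{} = 0
g(2) = mex{} = 0
g(3) = mex{0} = 1
g(4) = mex{0} = 1
g(5) = mex{0} = 1
g(6) = mex{1} = 0
g(7) = mex{1} = 0
g(8) = mex{0,1} = 2
g(9) = mex{0} = 1
g(10) = mex{0} = 1
g(11) = mex{1,2} = 0
g(12) = mex{1} = 0
g(13) = mex{1} = 0
g(14) = mex{0} = 1
So g(14) = 1.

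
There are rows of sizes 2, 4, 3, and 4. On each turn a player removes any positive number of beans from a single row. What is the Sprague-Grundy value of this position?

Write each in binary and XOR column by column:
  010  (2)
  100  (4)
  011  (3)
  100  (4)
  ---
  001  (1)

1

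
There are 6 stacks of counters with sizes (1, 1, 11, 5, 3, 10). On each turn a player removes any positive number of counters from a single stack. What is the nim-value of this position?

Compute the nim-sum pairwise:
1 ⊕ 1 = 0
0 ⊕ 11 = 11
11 ⊕ 5 = 14
14 ⊕ 3 = 13
13 ⊕ 10 = 7

7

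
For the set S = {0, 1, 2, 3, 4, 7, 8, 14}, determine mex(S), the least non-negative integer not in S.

The values 0, 1, 2, 3, 4 are all present; 5 is the first non-negative integer missing from the set.

5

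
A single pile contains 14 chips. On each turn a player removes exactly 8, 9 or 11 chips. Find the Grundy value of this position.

1

Build the Grundy sequence with g(k) = mex{g(k−s) : s ∈ {8, 9, 11}, s ≤ k}:
k:     0  1  2  3  4  5  6  7  8  9 10 11 12 13 14
g(k):  0  0  0  0  0  0  0  0  1  1  1  1  1  1  1
So g(14) = 1.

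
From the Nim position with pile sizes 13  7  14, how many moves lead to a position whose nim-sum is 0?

Nim-sum: 13 ⊕ 7 ⊕ 14 = 4.
The overall nim-sum is X = 4. A pile of size p has a winning move iff p XOR X < p (reduce it to p XOR X).
  13: 13 XOR 4 = 9 < 13 — winning move (to 9).
  7: 7 XOR 4 = 3 < 7 — winning move (to 3).
  14: 14 XOR 4 = 10 < 14 — winning move (to 10).
That gives 3 winning moves.

3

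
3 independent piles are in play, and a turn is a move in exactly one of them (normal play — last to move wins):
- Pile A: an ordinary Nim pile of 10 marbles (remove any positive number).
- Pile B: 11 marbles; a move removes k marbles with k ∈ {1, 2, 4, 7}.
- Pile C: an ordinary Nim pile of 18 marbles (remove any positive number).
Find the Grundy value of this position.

26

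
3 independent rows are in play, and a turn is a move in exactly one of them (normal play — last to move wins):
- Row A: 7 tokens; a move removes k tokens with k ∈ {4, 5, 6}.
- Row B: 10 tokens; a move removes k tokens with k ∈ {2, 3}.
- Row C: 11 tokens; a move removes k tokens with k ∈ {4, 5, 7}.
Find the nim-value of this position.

1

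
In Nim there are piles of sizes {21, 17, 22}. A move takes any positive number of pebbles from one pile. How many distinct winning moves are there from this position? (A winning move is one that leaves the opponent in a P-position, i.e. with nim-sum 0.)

Nim-sum: 21 ⊕ 17 ⊕ 22 = 18.
The overall nim-sum is X = 18. A pile of size p has a winning move iff p XOR X < p (reduce it to p XOR X).
  21: 21 XOR 18 = 7 < 21 — winning move (to 7).
  17: 17 XOR 18 = 3 < 17 — winning move (to 3).
  22: 22 XOR 18 = 4 < 22 — winning move (to 4).
That gives 3 winning moves.

3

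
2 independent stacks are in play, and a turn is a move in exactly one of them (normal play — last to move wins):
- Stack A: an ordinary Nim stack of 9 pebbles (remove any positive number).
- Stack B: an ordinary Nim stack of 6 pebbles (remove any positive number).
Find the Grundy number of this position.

Stack A is a plain Nim stack of size 9, so its Grundy value is 9.
Stack B is a plain Nim stack of size 6, so its Grundy value is 6.
By the Sprague-Grundy theorem, the Grundy value of a sum of independent games is the XOR of the component values.
Combined value = 9 XOR 6 = 15.

15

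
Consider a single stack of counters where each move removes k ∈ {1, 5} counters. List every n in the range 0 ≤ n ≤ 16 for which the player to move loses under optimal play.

Build the Grundy sequence with g(k) = mex{g(k−s) : s ∈ {1, 5}, s ≤ k}:
k:     0  1  2  3  4  5  6  7  8  9 10 11 12 13 14 15 16
g(k):  0  1  0  1  0  1  0  1  0  1  0  1  0  1  0  1  0
The P-positions (g = 0) in 0..16 are 0, 2, 4, 6, 8, 10, 12, 14, 16.

0, 2, 4, 6, 8, 10, 12, 14, 16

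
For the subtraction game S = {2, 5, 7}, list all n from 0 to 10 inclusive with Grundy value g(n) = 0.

Build the Grundy sequence with g(k) = mex{g(k−s) : s ∈ {2, 5, 7}, s ≤ k}:
k:     0  1  2  3  4  5  6  7  8  9 10
g(k):  0  0  1  1  0  2  1  3  2  2  0
The P-positions (g = 0) in 0..10 are 0, 1, 4, 10.

0, 1, 4, 10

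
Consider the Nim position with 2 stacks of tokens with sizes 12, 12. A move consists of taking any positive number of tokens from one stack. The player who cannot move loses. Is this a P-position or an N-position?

Compute the nim-sum pairwise:
12 ⊕ 12 = 0
The nim-sum is 0, so this is a P-position: the player to move is in a losing position under optimal play.

P-position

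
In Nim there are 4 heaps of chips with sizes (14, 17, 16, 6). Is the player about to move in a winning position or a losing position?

Compute the nim-sum pairwise:
14 XOR 17 = 31
31 XOR 16 = 15
15 XOR 6 = 9
The nim-sum is 9 ≠ 0, so this is an N-position: the player to move can win.

Winning position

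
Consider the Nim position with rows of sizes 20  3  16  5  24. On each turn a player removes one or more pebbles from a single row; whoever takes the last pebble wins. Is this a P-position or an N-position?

N-position

Nim-sum: 20 ^ 3 ^ 16 ^ 5 ^ 24 = 26.
The nim-sum is 26 ≠ 0, so this is an N-position: the player to move can win.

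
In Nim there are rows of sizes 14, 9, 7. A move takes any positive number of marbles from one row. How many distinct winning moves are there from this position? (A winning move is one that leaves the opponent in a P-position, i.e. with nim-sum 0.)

0

Nim-sum: 14 XOR 9 XOR 7 = 0.
The nim-sum is already 0, so every move leaves a nonzero nim-sum — there are no winning moves.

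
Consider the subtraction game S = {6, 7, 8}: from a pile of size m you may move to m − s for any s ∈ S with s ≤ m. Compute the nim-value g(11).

1

Build the Grundy sequence with g(k) = mex{g(k−s) : s ∈ {6, 7, 8}, s ≤ k}:
k:     0  1  2  3  4  5  6  7  8  9 10 11
g(k):  0  0  0  0  0  0  1  1  1  1  1  1
So g(11) = 1.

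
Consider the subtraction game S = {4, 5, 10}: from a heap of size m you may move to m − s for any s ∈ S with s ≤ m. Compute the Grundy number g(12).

Compute g(0), g(1), … for moves {4, 5, 10}:
k:     0  1  2  3  4  5  6  7  8  9 10 11 12
g(k):  0  0  0  0  1  1  1  1  2  0  2  2  3
So g(12) = 3.

3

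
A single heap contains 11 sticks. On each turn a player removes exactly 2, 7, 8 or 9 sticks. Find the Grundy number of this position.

Compute g(0), g(1), … for moves {2, 7, 8, 9}:
k:     0  1  2  3  4  5  6  7  8  9 10 11
g(k):  0  0  1  1  0  0  1  1  2  2  3  3
So g(11) = 3.

3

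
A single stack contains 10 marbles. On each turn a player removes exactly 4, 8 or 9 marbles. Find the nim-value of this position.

Compute g(0), g(1), … for moves {4, 8, 9}:
g(0) = mex{} = 0
g(1) = mex{} = 0
g(2) = mex{} = 0
g(3) = mex{} = 0
g(4) = mex{0} = 1
g(5) = mex{0} = 1
g(6) = mex{0} = 1
g(7) = mex{0} = 1
g(8) = mex{0,1} = 2
g(9) = mex{0,1} = 2
g(10) = mex{0,1} = 2
So g(10) = 2.

2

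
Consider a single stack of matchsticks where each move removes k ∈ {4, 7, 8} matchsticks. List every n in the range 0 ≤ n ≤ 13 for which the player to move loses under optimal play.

0, 1, 2, 3, 12, 13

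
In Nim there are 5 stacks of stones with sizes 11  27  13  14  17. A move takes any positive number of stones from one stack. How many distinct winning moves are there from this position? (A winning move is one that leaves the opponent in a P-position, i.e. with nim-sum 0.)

Nim-sum: 11 ^ 27 ^ 13 ^ 14 ^ 17 = 2.
The overall nim-sum is X = 2. A stack of size p has a winning move iff p XOR X < p (reduce it to p XOR X).
  11: 11 XOR 2 = 9 < 11 — winning move (to 9).
  27: 27 XOR 2 = 25 < 27 — winning move (to 25).
  13: 13 XOR 2 = 15 ≥ 13 — no move.
  14: 14 XOR 2 = 12 < 14 — winning move (to 12).
  17: 17 XOR 2 = 19 ≥ 17 — no move.
That gives 3 winning moves.

3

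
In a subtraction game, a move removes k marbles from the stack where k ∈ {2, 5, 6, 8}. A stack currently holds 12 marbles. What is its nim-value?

Grundy values for subtraction set {2, 5, 6, 8}:
g(0) = mex{} = 0
g(1) = mex{} = 0
g(2) = mex{0} = 1
g(3) = mex{0} = 1
g(4) = mex{1} = 0
g(5) = mex{0,1} = 2
g(6) = mex{0} = 1
g(7) = mex{0,1,2} = 3
g(8) = mex{0,1} = 2
g(9) = mex{0,1,3} = 2
g(10) = mex{0,1,2} = 3
g(11) = mex{1,2} = 0
g(12) = mex{0,1,3} = 2
So g(12) = 2.

2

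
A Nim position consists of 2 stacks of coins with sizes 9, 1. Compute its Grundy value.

8

Bitwise XOR of the heap sizes:
  1001  (9)
  0001  (1)
  ----
  1000  (8)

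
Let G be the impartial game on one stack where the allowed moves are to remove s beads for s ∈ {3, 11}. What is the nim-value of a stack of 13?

Build the Grundy sequence with g(k) = mex{g(k−s) : s ∈ {3, 11}, s ≤ k}:
k:     0  1  2  3  4  5  6  7  8  9 10 11 12 13
g(k):  0  0  0  1  1  1  0  0  0  1  1  1  2  2
So g(13) = 2.

2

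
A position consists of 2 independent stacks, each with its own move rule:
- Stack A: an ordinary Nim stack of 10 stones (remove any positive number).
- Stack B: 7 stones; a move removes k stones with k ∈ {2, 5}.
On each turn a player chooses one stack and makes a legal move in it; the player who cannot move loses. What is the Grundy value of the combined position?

10

Stack A is a plain Nim stack of size 10, so its Grundy value is 10.
Grundy values for stack B (subtraction set {2, 5}):
g(0) = mex{} = 0
g(1) = mex{} = 0
g(2) = mex{0} = 1
g(3) = mex{0} = 1
g(4) = mex{1} = 0
g(5) = mex{0,1} = 2
g(6) = mex{0} = 1
g(7) = mex{1,2} = 0
So g(7) = 0.
The value of a disjunctive sum is the nim-sum of the parts.
Combined value = 10 ⊕ 0 = 10.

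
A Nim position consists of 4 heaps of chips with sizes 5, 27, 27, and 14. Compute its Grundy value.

11

Bitwise XOR of the heap sizes:
  00101  (5)
  11011  (27)
  11011  (27)
  01110  (14)
  -----
  01011  (11)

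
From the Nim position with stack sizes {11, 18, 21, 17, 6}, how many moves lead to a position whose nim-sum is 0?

3

Write each in binary and XOR column by column:
  01011  (11)
  10010  (18)
  10101  (21)
  10001  (17)
  00110  (6)
  -----
  11011  (27)
The overall nim-sum is X = 27. A stack of size p has a winning move iff p XOR X < p (reduce it to p XOR X).
  11: 11 XOR 27 = 16 ≥ 11 — no move.
  18: 18 XOR 27 = 9 < 18 — winning move (to 9).
  21: 21 XOR 27 = 14 < 21 — winning move (to 14).
  17: 17 XOR 27 = 10 < 17 — winning move (to 10).
  6: 6 XOR 27 = 29 ≥ 6 — no move.
That gives 3 winning moves.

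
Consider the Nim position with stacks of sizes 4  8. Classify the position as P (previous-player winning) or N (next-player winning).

Compute the nim-sum pairwise:
4 XOR 8 = 12
The nim-sum is 12 ≠ 0, so this is an N-position: the player to move can win.

N-position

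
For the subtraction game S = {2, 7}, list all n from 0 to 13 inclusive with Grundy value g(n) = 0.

0, 1, 4, 5, 9, 10, 13

Compute g(0), g(1), … for moves {2, 7}:
g(0) = mex{} = 0
g(1) = mex{} = 0
g(2) = mex{0} = 1
g(3) = mex{0} = 1
g(4) = mex{1} = 0
g(5) = mex{1} = 0
g(6) = mex{0} = 1
g(7) = mex{0} = 1
g(8) = mex{0,1} = 2
g(9) = mex{1} = 0
g(10) = mex{1,2} = 0
g(11) = mex{0} = 1
g(12) = mex{0} = 1
g(13) = mex{1} = 0
The P-positions (g = 0) in 0..13 are 0, 1, 4, 5, 9, 10, 13.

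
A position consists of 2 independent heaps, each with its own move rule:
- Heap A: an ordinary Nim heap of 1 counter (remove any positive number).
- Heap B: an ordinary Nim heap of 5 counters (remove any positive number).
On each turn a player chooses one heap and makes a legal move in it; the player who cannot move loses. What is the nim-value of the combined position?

Heap A is a plain Nim heap of size 1, so its Grundy value is 1.
Heap B is a plain Nim heap of size 5, so its Grundy value is 5.
The value of a disjunctive sum is the nim-sum of the parts.
Combined value = 1 XOR 5 = 4.

4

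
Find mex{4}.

0

0 is not in the set, so the mex is 0.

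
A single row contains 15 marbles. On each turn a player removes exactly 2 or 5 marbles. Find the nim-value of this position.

Build the Grundy sequence with g(k) = mex{g(k−s) : s ∈ {2, 5}, s ≤ k}:
k:     0  1  2  3  4  5  6  7  8  9 10 11 12 13 14 15
g(k):  0  0  1  1  0  2  1  0  0  1  1  0  2  1  0  0
So g(15) = 0.

0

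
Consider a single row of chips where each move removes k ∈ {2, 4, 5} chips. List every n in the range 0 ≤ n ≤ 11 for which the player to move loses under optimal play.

0, 1, 7, 8

Grundy values for subtraction set {2, 4, 5}:
g(0) = mex{} = 0
g(1) = mex{} = 0
g(2) = mex{0} = 1
g(3) = mex{0} = 1
g(4) = mex{0,1} = 2
g(5) = mex{0,1} = 2
g(6) = mex{0,1,2} = 3
g(7) = mex{1,2} = 0
g(8) = mex{1,2,3} = 0
g(9) = mex{0,2} = 1
g(10) = mex{0,2,3} = 1
g(11) = mex{0,1,3} = 2
The P-positions (g = 0) in 0..11 are 0, 1, 7, 8.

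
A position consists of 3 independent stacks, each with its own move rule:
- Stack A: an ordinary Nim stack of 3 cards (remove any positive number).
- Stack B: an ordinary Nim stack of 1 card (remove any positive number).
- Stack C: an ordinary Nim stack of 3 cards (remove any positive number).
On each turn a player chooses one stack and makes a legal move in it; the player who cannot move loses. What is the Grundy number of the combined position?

1

Stack A is a plain Nim stack of size 3, so its Grundy value is 3.
Stack B is a plain Nim stack of size 1, so its Grundy value is 1.
Stack C is a plain Nim stack of size 3, so its Grundy value is 3.
By the Sprague-Grundy theorem, the Grundy value of a sum of independent games is the XOR of the component values.
Combined value = 3 ⊕ 1 ⊕ 3 = 1.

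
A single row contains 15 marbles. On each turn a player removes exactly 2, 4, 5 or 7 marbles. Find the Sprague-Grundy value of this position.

Compute g(0), g(1), … for moves {2, 4, 5, 7}:
k:     0  1  2  3  4  5  6  7  8  9 10 11 12 13 14 15
g(k):  0  0  1  1  2  2  3  3  4  0  0  1  1  2  2  3
So g(15) = 3.

3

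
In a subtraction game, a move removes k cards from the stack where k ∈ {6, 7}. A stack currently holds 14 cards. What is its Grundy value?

0

Compute g(0), g(1), … for moves {6, 7}:
g(0) = mex{} = 0
g(1) = mex{} = 0
g(2) = mex{} = 0
g(3) = mex{} = 0
g(4) = mex{} = 0
g(5) = mex{} = 0
g(6) = mex{0} = 1
g(7) = mex{0} = 1
g(8) = mex{0} = 1
g(9) = mex{0} = 1
g(10) = mex{0} = 1
g(11) = mex{0} = 1
g(12) = mex{0,1} = 2
g(13) = mex{1} = 0
g(14) = mex{1} = 0
So g(14) = 0.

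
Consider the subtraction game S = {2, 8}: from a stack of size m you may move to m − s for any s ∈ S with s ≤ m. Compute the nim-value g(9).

2

Compute g(0), g(1), … for moves {2, 8}:
g(0) = mex{} = 0
g(1) = mex{} = 0
g(2) = mex{0} = 1
g(3) = mex{0} = 1
g(4) = mex{1} = 0
g(5) = mex{1} = 0
g(6) = mex{0} = 1
g(7) = mex{0} = 1
g(8) = mex{0,1} = 2
g(9) = mex{0,1} = 2
So g(9) = 2.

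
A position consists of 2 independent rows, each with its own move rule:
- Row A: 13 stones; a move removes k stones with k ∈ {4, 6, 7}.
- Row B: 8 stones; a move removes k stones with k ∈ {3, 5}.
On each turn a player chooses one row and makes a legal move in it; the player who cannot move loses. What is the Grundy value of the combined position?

0

Build the Grundy sequence for row A with g(k) = mex{g(k−s) : s ∈ {4, 6, 7}, s ≤ k}:
k:     0  1  2  3  4  5  6  7  8  9 10 11 12 13
g(k):  0  0  0  0  1  1  1  1  2  2  2  0  0  0
So g(13) = 0.
Build the Grundy sequence for row B with g(k) = mex{g(k−s) : s ∈ {3, 5}, s ≤ k}:
k:     0  1  2  3  4  5  6  7  8
g(k):  0  0  0  1  1  1  2  2  0
So g(8) = 0.
The value of a disjunctive sum is the nim-sum of the parts.
Combined value = 0 ⊕ 0 = 0.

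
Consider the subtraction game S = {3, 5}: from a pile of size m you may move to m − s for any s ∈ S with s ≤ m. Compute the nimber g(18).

Compute g(0), g(1), … for moves {3, 5}:
k:     0  1  2  3  4  5  6  7  8  9 10 11 12 13 14 15 16 17 18
g(k):  0  0  0  1  1  1  2  2  0  0  0  1  1  1  2  2  0  0  0
So g(18) = 0.

0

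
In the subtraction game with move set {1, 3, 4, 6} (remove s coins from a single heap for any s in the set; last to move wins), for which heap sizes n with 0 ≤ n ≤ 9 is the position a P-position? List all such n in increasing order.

Grundy values for subtraction set {1, 3, 4, 6}:
k:     0  1  2  3  4  5  6  7  8  9
g(k):  0  1  0  1  2  3  2  0  1  0
The P-positions (g = 0) in 0..9 are 0, 2, 7, 9.

0, 2, 7, 9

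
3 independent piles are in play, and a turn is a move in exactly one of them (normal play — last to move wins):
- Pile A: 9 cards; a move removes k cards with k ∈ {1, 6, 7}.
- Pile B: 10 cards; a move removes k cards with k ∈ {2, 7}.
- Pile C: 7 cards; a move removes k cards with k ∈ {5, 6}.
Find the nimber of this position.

For pile A, compute g(0), g(1), … with moves {1, 6, 7}:
k:     0  1  2  3  4  5  6  7  8  9
g(k):  0  1  0  1  0  1  2  3  2  3
So g(9) = 3.
Build the Grundy sequence for pile B with g(k) = mex{g(k−s) : s ∈ {2, 7}, s ≤ k}:
g(0) = mex{} = 0
g(1) = mex{} = 0
g(2) = mex{0} = 1
g(3) = mex{0} = 1
g(4) = mex{1} = 0
g(5) = mex{1} = 0
g(6) = mex{0} = 1
g(7) = mex{0} = 1
g(8) = mex{0,1} = 2
g(9) = mex{1} = 0
g(10) = mex{1,2} = 0
So g(10) = 0.
For pile C, compute g(0), g(1), … with moves {5, 6}:
k:     0  1  2  3  4  5  6  7
g(k):  0  0  0  0  0  1  1  1
So g(7) = 1.
By the Sprague-Grundy theorem, the Grundy value of a sum of independent games is the XOR of the component values.
Combined value = 3 XOR 0 XOR 1 = 2.

2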